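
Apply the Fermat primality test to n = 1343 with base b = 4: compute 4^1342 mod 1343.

50

4^1 ≡ 4 (mod 1343)
4^2 ≡ 4^2 = 16 ≡ 16 (mod 1343)
4^4 ≡ 16^2 = 256 ≡ 256 (mod 1343)
4^8 ≡ 256^2 = 65536 ≡ 1072 (mod 1343)
4^16 ≡ 1072^2 = 1149184 ≡ 919 (mod 1343)
4^32 ≡ 919^2 = 844561 ≡ 1157 (mod 1343)
4^64 ≡ 1157^2 = 1338649 ≡ 1021 (mod 1343)
4^128 ≡ 1021^2 = 1042441 ≡ 273 (mod 1343)
4^256 ≡ 273^2 = 74529 ≡ 664 (mod 1343)
4^512 ≡ 664^2 = 440896 ≡ 392 (mod 1343)
4^1024 ≡ 392^2 = 153664 ≡ 562 (mod 1343)
1342 = 1024 + 256 + 32 + 16 + 8 + 4 + 2 in binary powers of 2.
So 4^1342 ≡ 562 · 664 · 1157 · 919 · 1072 · 256 · 16 ≡ 50 (mod 1343).
Since 50 ≠ 1, base 4 is a Fermat witness: 1343 is composite.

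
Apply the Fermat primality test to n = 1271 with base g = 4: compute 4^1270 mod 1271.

4^1 ≡ 4 (mod 1271)
4^2 ≡ 4^2 = 16 ≡ 16 (mod 1271)
4^4 ≡ 16^2 = 256 ≡ 256 (mod 1271)
4^8 ≡ 256^2 = 65536 ≡ 715 (mod 1271)
4^16 ≡ 715^2 = 511225 ≡ 283 (mod 1271)
4^32 ≡ 283^2 = 80089 ≡ 16 (mod 1271)
4^64 ≡ 16^2 = 256 ≡ 256 (mod 1271)
4^128 ≡ 256^2 = 65536 ≡ 715 (mod 1271)
4^256 ≡ 715^2 = 511225 ≡ 283 (mod 1271)
4^512 ≡ 283^2 = 80089 ≡ 16 (mod 1271)
4^1024 ≡ 16^2 = 256 ≡ 256 (mod 1271)
1270 = 1024 + 128 + 64 + 32 + 16 + 4 + 2 in binary powers of 2.
So 4^1270 ≡ 256 · 715 · 256 · 16 · 283 · 256 · 16 ≡ 1 (mod 1271).
Since the result is 1, base 4 gives no evidence that 1271 is composite.

1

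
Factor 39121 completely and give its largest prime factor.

71

39121 = 19 · 2059
2059 = 29 · 71
71 is prime.
So 39121 = 19 · 29 · 71; the largest prime factor is 71.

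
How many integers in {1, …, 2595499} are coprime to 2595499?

Factor: 2595499 = 107 · 127 · 191.
φ(2595499) = (107−1) · (127−1) · (191−1) = 106 · 126 · 190 = 2537640.

2537640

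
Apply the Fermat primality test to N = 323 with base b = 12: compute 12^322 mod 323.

12^1 ≡ 12 (mod 323)
12^2 ≡ 12^2 = 144 ≡ 144 (mod 323)
12^4 ≡ 144^2 = 20736 ≡ 64 (mod 323)
12^8 ≡ 64^2 = 4096 ≡ 220 (mod 323)
12^16 ≡ 220^2 = 48400 ≡ 273 (mod 323)
12^32 ≡ 273^2 = 74529 ≡ 239 (mod 323)
12^64 ≡ 239^2 = 57121 ≡ 273 (mod 323)
12^128 ≡ 273^2 = 74529 ≡ 239 (mod 323)
12^256 ≡ 239^2 = 57121 ≡ 273 (mod 323)
322 = 256 + 64 + 2 in binary powers of 2.
So 12^322 ≡ 273 · 273 · 144 ≡ 178 (mod 323).
Since 178 ≠ 1, base 12 is a Fermat witness: 323 is composite.

178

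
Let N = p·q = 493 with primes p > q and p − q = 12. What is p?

Since p = q + 12, we have 493 = q(q + 12), so q² + 12q − 493 = 0.
Discriminant: 12² + 4·493 = 144 + 1972 = 2116; √2116 = 46.
q = (−12 + 46)/2 = 17, and p = q + 12 = 29.
Check: 17 · 29 = 493.

29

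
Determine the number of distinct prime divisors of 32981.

3

32981 = 13 · 2537
2537 = 43 · 59
32981 = 13 · 43 · 59, which has 3 distinct prime factors.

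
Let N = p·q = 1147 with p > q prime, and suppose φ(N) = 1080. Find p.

37

φ(n) = (p−1)(q−1) = n − (p+q) + 1, so p + q = 1147 − 1080 + 1 = 68.
p and q are the roots of t² − 68t + 1147 = 0.
Discriminant: 68² − 4·1147 = 4624 − 4588 = 36; √36 = 6.
q = (68 − 6)/2 = 31, p = (68 + 6)/2 = 37.
Check: 31 · 37 = 1147.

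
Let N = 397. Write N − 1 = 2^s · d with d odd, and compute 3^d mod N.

397 − 1 = 396 = 2^2 · 99, so d = 99.
3^1 ≡ 3 (mod 397)
3^2 ≡ 3^2 = 9 ≡ 9 (mod 397)
3^4 ≡ 9^2 = 81 ≡ 81 (mod 397)
3^8 ≡ 81^2 = 6561 ≡ 209 (mod 397)
3^16 ≡ 209^2 = 43681 ≡ 11 (mod 397)
3^32 ≡ 11^2 = 121 ≡ 121 (mod 397)
3^64 ≡ 121^2 = 14641 ≡ 349 (mod 397)
99 = 64 + 32 + 2 + 1 in binary powers of 2.
So 3^99 ≡ 349 · 121 · 9 · 3 ≡ 396 (mod 397).
Since 3^d ≡ 396 (mod 397), base 3 does not prove 397 composite.

396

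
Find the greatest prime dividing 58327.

58327 = 17 · 3431
3431 = 47 · 73
73 is prime.
So 58327 = 17 · 47 · 73; the largest prime factor is 73.

73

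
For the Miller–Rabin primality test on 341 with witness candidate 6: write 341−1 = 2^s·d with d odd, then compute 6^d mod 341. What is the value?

285

341 − 1 = 340 = 2^2 · 85, so d = 85.
6^1 ≡ 6 (mod 341)
6^2 ≡ 6^2 = 36 ≡ 36 (mod 341)
6^4 ≡ 36^2 = 1296 ≡ 273 (mod 341)
6^8 ≡ 273^2 = 74529 ≡ 191 (mod 341)
6^16 ≡ 191^2 = 36481 ≡ 335 (mod 341)
6^32 ≡ 335^2 = 112225 ≡ 36 (mod 341)
6^64 ≡ 36^2 = 1296 ≡ 273 (mod 341)
85 = 64 + 16 + 4 + 1 in binary powers of 2.
So 6^85 ≡ 273 · 335 · 273 · 6 ≡ 285 (mod 341).
Squaring chain: 285 → 67; never reaches −1, so base 6 is a Miller–Rabin witness that 341 is composite.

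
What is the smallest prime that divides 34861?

34861 is odd.
Digit sum 22, not divisible by 3.
Ends in 1: not divisible by 5.
7: 34861 = 7·4980 + 1
11: 34861 = 11·3169 + 2
13: 34861 = 13·2681 + 8
17: 34861 = 17·2050 + 11
19: 34861 = 19·1834 + 15
23: 34861 = 23·1515 + 16
29: 34861 = 29·1202 + 3
31: 34861 = 31·1124 + 17
37: 34861 = 37·942 + 7
41: 34861 = 41·850 + 11
43: 34861 = 43·810 + 31
47: 34861 = 47·741 + 34
53: 34861 = 53·657 + 40
59: 34861 = 59·590 + 51
61: 34861 = 61·571 + 30
67: 34861 = 67·520 + 21
71: 34861 = 71·491

71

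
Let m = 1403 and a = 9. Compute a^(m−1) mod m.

813

9^1 ≡ 9 (mod 1403)
9^2 ≡ 9^2 = 81 ≡ 81 (mod 1403)
9^4 ≡ 81^2 = 6561 ≡ 949 (mod 1403)
9^8 ≡ 949^2 = 900601 ≡ 1278 (mod 1403)
9^16 ≡ 1278^2 = 1633284 ≡ 192 (mod 1403)
9^32 ≡ 192^2 = 36864 ≡ 386 (mod 1403)
9^64 ≡ 386^2 = 148996 ≡ 278 (mod 1403)
9^128 ≡ 278^2 = 77284 ≡ 119 (mod 1403)
9^256 ≡ 119^2 = 14161 ≡ 131 (mod 1403)
9^512 ≡ 131^2 = 17161 ≡ 325 (mod 1403)
9^1024 ≡ 325^2 = 105625 ≡ 400 (mod 1403)
1402 = 1024 + 256 + 64 + 32 + 16 + 8 + 2 in binary powers of 2.
So 9^1402 ≡ 400 · 131 · 278 · 386 · 192 · 1278 · 81 ≡ 813 (mod 1403).
Since 813 ≠ 1, base 9 is a Fermat witness: 1403 is composite.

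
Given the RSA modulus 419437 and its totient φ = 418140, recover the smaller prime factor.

607

φ(n) = (p−1)(q−1) = n − (p+q) + 1, so p + q = 419437 − 418140 + 1 = 1298.
p and q are the roots of t² − 1298t + 419437 = 0.
Discriminant: 1298² − 4·419437 = 1684804 − 1677748 = 7056; √7056 = 84.
q = (1298 − 84)/2 = 607, p = (1298 + 84)/2 = 691.
Check: 607 · 691 = 419437.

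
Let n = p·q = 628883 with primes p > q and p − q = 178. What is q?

Since p = q + 178, we have 628883 = q(q + 178), so q² + 178q − 628883 = 0.
Discriminant: 178² + 4·628883 = 31684 + 2515532 = 2547216; √2547216 = 1596.
q = (−178 + 1596)/2 = 709, and p = q + 178 = 887.
Check: 709 · 887 = 628883.

709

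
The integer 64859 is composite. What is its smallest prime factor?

79

64859 is odd.
Digit sum 32, not divisible by 3.
Ends in 9: not divisible by 5.
7: 64859 = 7·9265 + 4
11: 64859 = 11·5896 + 3
13: 64859 = 13·4989 + 2
17: 64859 = 17·3815 + 4
19: 64859 = 19·3413 + 12
23: 64859 = 23·2819 + 22
29: 64859 = 29·2236 + 15
31: 64859 = 31·2092 + 7
37: 64859 = 37·1752 + 35
41: 64859 = 41·1581 + 38
43: 64859 = 43·1508 + 15
47: 64859 = 47·1379 + 46
53: 64859 = 53·1223 + 40
59: 64859 = 59·1099 + 18
61: 64859 = 61·1063 + 16
67: 64859 = 67·968 + 3
71: 64859 = 71·913 + 36
73: 64859 = 73·888 + 35
79: 64859 = 79·821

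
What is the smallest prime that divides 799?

17

799 is odd.
Digit sum 25, not divisible by 3.
Ends in 9: not divisible by 5.
7: 799 = 7·114 + 1
11: 799 = 11·72 + 7
13: 799 = 13·61 + 6
17: 799 = 17·47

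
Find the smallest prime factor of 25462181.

73

25462181 is odd.
Digit sum 29, not divisible by 3.
Ends in 1: not divisible by 5.
7: 25462181 = 7·3637454 + 3
11: 25462181 = 11·2314743 + 8
13: 25462181 = 13·1958629 + 4
17: 25462181 = 17·1497775 + 6
19: 25462181 = 19·1340114 + 15
23: 25462181 = 23·1107051 + 8
29: 25462181 = 29·878006 + 7
31: 25462181 = 31·821360 + 21
37: 25462181 = 37·688167 + 2
41: 25462181 = 41·621028 + 33
43: 25462181 = 43·592143 + 32
47: 25462181 = 47·541748 + 25
53: 25462181 = 53·480418 + 27
59: 25462181 = 59·431562 + 23
61: 25462181 = 61·417412 + 49
67: 25462181 = 67·380032 + 37
71: 25462181 = 71·358622 + 19
73: 25462181 = 73·348797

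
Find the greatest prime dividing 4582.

4582 = 2 · 2291
2291 = 29 · 79
79 is prime.
So 4582 = 2 · 29 · 79; the largest prime factor is 79.

79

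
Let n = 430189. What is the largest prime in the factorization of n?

430189 = 71 · 6059
6059 = 73 · 83
83 is prime.
So 430189 = 71 · 73 · 83; the largest prime factor is 83.

83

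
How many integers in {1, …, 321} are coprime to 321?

212

Factor: 321 = 3 · 107.
φ(321) = (3−1) · (107−1) = 2 · 106 = 212.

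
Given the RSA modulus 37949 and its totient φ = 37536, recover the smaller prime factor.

φ(n) = (p−1)(q−1) = n − (p+q) + 1, so p + q = 37949 − 37536 + 1 = 414.
p and q are the roots of t² − 414t + 37949 = 0.
Discriminant: 414² − 4·37949 = 171396 − 151796 = 19600; √19600 = 140.
q = (414 − 140)/2 = 137, p = (414 + 140)/2 = 277.
Check: 137 · 277 = 37949.

137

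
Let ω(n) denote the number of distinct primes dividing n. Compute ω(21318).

21318 = 2 · 10659
10659 = 3 · 3553
3553 = 11 · 323
323 = 17 · 19
21318 = 2 · 3 · 11 · 17 · 19, which has 5 distinct prime factors.

5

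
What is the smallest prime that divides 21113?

21113 is odd.
Digit sum 8, not divisible by 3.
Ends in 3: not divisible by 5.
7: 21113 = 7·3016 + 1
11: 21113 = 11·1919 + 4
13: 21113 = 13·1624 + 1
17: 21113 = 17·1241 + 16
19: 21113 = 19·1111 + 4
23: 21113 = 23·917 + 22
29: 21113 = 29·728 + 1
31: 21113 = 31·681 + 2
37: 21113 = 37·570 + 23
41: 21113 = 41·514 + 39
43: 21113 = 43·491

43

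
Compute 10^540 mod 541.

1

10^1 ≡ 10 (mod 541)
10^2 ≡ 10^2 = 100 ≡ 100 (mod 541)
10^4 ≡ 100^2 = 10000 ≡ 262 (mod 541)
10^8 ≡ 262^2 = 68644 ≡ 478 (mod 541)
10^16 ≡ 478^2 = 228484 ≡ 182 (mod 541)
10^32 ≡ 182^2 = 33124 ≡ 123 (mod 541)
10^64 ≡ 123^2 = 15129 ≡ 522 (mod 541)
10^128 ≡ 522^2 = 272484 ≡ 361 (mod 541)
10^256 ≡ 361^2 = 130321 ≡ 481 (mod 541)
10^512 ≡ 481^2 = 231361 ≡ 354 (mod 541)
540 = 512 + 16 + 8 + 4 in binary powers of 2.
So 10^540 ≡ 354 · 182 · 478 · 262 ≡ 1 (mod 541).
Since the result is 1, base 10 gives no evidence that 541 is composite.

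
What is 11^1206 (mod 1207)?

144

11^1 ≡ 11 (mod 1207)
11^2 ≡ 11^2 = 121 ≡ 121 (mod 1207)
11^4 ≡ 121^2 = 14641 ≡ 157 (mod 1207)
11^8 ≡ 157^2 = 24649 ≡ 509 (mod 1207)
11^16 ≡ 509^2 = 259081 ≡ 783 (mod 1207)
11^32 ≡ 783^2 = 613089 ≡ 1140 (mod 1207)
11^64 ≡ 1140^2 = 1299600 ≡ 868 (mod 1207)
11^128 ≡ 868^2 = 753424 ≡ 256 (mod 1207)
11^256 ≡ 256^2 = 65536 ≡ 358 (mod 1207)
11^512 ≡ 358^2 = 128164 ≡ 222 (mod 1207)
11^1024 ≡ 222^2 = 49284 ≡ 1004 (mod 1207)
1206 = 1024 + 128 + 32 + 16 + 4 + 2 in binary powers of 2.
So 11^1206 ≡ 1004 · 256 · 1140 · 783 · 157 · 121 ≡ 144 (mod 1207).
Since 144 ≠ 1, base 11 is a Fermat witness: 1207 is composite.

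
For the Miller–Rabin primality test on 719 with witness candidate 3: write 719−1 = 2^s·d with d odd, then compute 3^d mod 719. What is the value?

1

719 − 1 = 718 = 2^1 · 359, so d = 359.
3^1 ≡ 3 (mod 719)
3^2 ≡ 3^2 = 9 ≡ 9 (mod 719)
3^4 ≡ 9^2 = 81 ≡ 81 (mod 719)
3^8 ≡ 81^2 = 6561 ≡ 90 (mod 719)
3^16 ≡ 90^2 = 8100 ≡ 191 (mod 719)
3^32 ≡ 191^2 = 36481 ≡ 531 (mod 719)
3^64 ≡ 531^2 = 281961 ≡ 113 (mod 719)
3^128 ≡ 113^2 = 12769 ≡ 546 (mod 719)
3^256 ≡ 546^2 = 298116 ≡ 450 (mod 719)
359 = 256 + 64 + 32 + 4 + 2 + 1 in binary powers of 2.
So 3^359 ≡ 450 · 113 · 531 · 81 · 9 · 3 ≡ 1 (mod 719).
Since 3^d ≡ 1 (mod 719), base 3 does not prove 719 composite.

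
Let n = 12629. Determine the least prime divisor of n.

73

12629 is odd.
Digit sum 20, not divisible by 3.
Ends in 9: not divisible by 5.
7: 12629 = 7·1804 + 1
11: 12629 = 11·1148 + 1
13: 12629 = 13·971 + 6
17: 12629 = 17·742 + 15
19: 12629 = 19·664 + 13
23: 12629 = 23·549 + 2
29: 12629 = 29·435 + 14
31: 12629 = 31·407 + 12
37: 12629 = 37·341 + 12
41: 12629 = 41·308 + 1
43: 12629 = 43·293 + 30
47: 12629 = 47·268 + 33
53: 12629 = 53·238 + 15
59: 12629 = 59·214 + 3
61: 12629 = 61·207 + 2
67: 12629 = 67·188 + 33
71: 12629 = 71·177 + 62
73: 12629 = 73·173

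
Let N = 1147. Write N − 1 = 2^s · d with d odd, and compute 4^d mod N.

1147 − 1 = 1146 = 2^1 · 573, so d = 573.
4^1 ≡ 4 (mod 1147)
4^2 ≡ 4^2 = 16 ≡ 16 (mod 1147)
4^4 ≡ 16^2 = 256 ≡ 256 (mod 1147)
4^8 ≡ 256^2 = 65536 ≡ 157 (mod 1147)
4^16 ≡ 157^2 = 24649 ≡ 562 (mod 1147)
4^32 ≡ 562^2 = 315844 ≡ 419 (mod 1147)
4^64 ≡ 419^2 = 175561 ≡ 70 (mod 1147)
4^128 ≡ 70^2 = 4900 ≡ 312 (mod 1147)
4^256 ≡ 312^2 = 97344 ≡ 996 (mod 1147)
4^512 ≡ 996^2 = 992016 ≡ 1008 (mod 1147)
573 = 512 + 32 + 16 + 8 + 4 + 1 in binary powers of 2.
So 4^573 ≡ 1008 · 419 · 562 · 157 · 256 · 4 ≡ 529 (mod 1147).
Squaring chain: 529; never reaches −1, so base 4 is a Miller–Rabin witness that 1147 is composite.

529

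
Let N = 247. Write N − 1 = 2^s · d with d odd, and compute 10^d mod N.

103

247 − 1 = 246 = 2^1 · 123, so d = 123.
10^1 ≡ 10 (mod 247)
10^2 ≡ 10^2 = 100 ≡ 100 (mod 247)
10^4 ≡ 100^2 = 10000 ≡ 120 (mod 247)
10^8 ≡ 120^2 = 14400 ≡ 74 (mod 247)
10^16 ≡ 74^2 = 5476 ≡ 42 (mod 247)
10^32 ≡ 42^2 = 1764 ≡ 35 (mod 247)
10^64 ≡ 35^2 = 1225 ≡ 237 (mod 247)
123 = 64 + 32 + 16 + 8 + 2 + 1 in binary powers of 2.
So 10^123 ≡ 237 · 35 · 42 · 74 · 100 · 10 ≡ 103 (mod 247).
Squaring chain: 103; never reaches −1, so base 10 is a Miller–Rabin witness that 247 is composite.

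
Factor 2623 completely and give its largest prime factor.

2623 = 43 · 61
61 is prime.
So 2623 = 43 · 61; the largest prime factor is 61.

61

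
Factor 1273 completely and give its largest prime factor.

67

1273 = 19 · 67
67 is prime.
So 1273 = 19 · 67; the largest prime factor is 67.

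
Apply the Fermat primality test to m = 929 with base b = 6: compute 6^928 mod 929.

6^1 ≡ 6 (mod 929)
6^2 ≡ 6^2 = 36 ≡ 36 (mod 929)
6^4 ≡ 36^2 = 1296 ≡ 367 (mod 929)
6^8 ≡ 367^2 = 134689 ≡ 913 (mod 929)
6^16 ≡ 913^2 = 833569 ≡ 256 (mod 929)
6^32 ≡ 256^2 = 65536 ≡ 506 (mod 929)
6^64 ≡ 506^2 = 256036 ≡ 561 (mod 929)
6^128 ≡ 561^2 = 314721 ≡ 719 (mod 929)
6^256 ≡ 719^2 = 516961 ≡ 437 (mod 929)
6^512 ≡ 437^2 = 190969 ≡ 524 (mod 929)
928 = 512 + 256 + 128 + 32 in binary powers of 2.
So 6^928 ≡ 524 · 437 · 719 · 506 ≡ 1 (mod 929).
Since the result is 1, base 6 gives no evidence that 929 is composite.

1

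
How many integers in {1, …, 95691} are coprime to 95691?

63080

Factor: 95691 = 3 · 167 · 191.
φ(95691) = (3−1) · (167−1) · (191−1) = 2 · 166 · 190 = 63080.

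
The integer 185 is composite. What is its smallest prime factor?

185 is odd.
Digit sum 14, not divisible by 3.
Ends in 5: divisible by 5.

5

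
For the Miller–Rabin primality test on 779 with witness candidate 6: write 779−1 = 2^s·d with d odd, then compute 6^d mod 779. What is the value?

473

779 − 1 = 778 = 2^1 · 389, so d = 389.
6^1 ≡ 6 (mod 779)
6^2 ≡ 6^2 = 36 ≡ 36 (mod 779)
6^4 ≡ 36^2 = 1296 ≡ 517 (mod 779)
6^8 ≡ 517^2 = 267289 ≡ 92 (mod 779)
6^16 ≡ 92^2 = 8464 ≡ 674 (mod 779)
6^32 ≡ 674^2 = 454276 ≡ 119 (mod 779)
6^64 ≡ 119^2 = 14161 ≡ 139 (mod 779)
6^128 ≡ 139^2 = 19321 ≡ 625 (mod 779)
6^256 ≡ 625^2 = 390625 ≡ 346 (mod 779)
389 = 256 + 128 + 4 + 1 in binary powers of 2.
So 6^389 ≡ 346 · 625 · 517 · 6 ≡ 473 (mod 779).
Squaring chain: 473; never reaches −1, so base 6 is a Miller–Rabin witness that 779 is composite.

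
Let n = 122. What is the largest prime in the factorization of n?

122 = 2 · 61
61 is prime.
So 122 = 2 · 61; the largest prime factor is 61.

61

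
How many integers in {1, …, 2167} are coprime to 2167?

Factor: 2167 = 11 · 197.
φ(2167) = (11−1) · (197−1) = 10 · 196 = 1960.

1960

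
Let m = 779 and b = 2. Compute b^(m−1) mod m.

605

2^1 ≡ 2 (mod 779)
2^2 ≡ 2^2 = 4 ≡ 4 (mod 779)
2^4 ≡ 4^2 = 16 ≡ 16 (mod 779)
2^8 ≡ 16^2 = 256 ≡ 256 (mod 779)
2^16 ≡ 256^2 = 65536 ≡ 100 (mod 779)
2^32 ≡ 100^2 = 10000 ≡ 652 (mod 779)
2^64 ≡ 652^2 = 425104 ≡ 549 (mod 779)
2^128 ≡ 549^2 = 301401 ≡ 707 (mod 779)
2^256 ≡ 707^2 = 499849 ≡ 510 (mod 779)
2^512 ≡ 510^2 = 260100 ≡ 693 (mod 779)
778 = 512 + 256 + 8 + 2 in binary powers of 2.
So 2^778 ≡ 693 · 510 · 256 · 4 ≡ 605 (mod 779).
Since 605 ≠ 1, base 2 is a Fermat witness: 779 is composite.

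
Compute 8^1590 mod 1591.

1368

8^1 ≡ 8 (mod 1591)
8^2 ≡ 8^2 = 64 ≡ 64 (mod 1591)
8^4 ≡ 64^2 = 4096 ≡ 914 (mod 1591)
8^8 ≡ 914^2 = 835396 ≡ 121 (mod 1591)
8^16 ≡ 121^2 = 14641 ≡ 322 (mod 1591)
8^32 ≡ 322^2 = 103684 ≡ 269 (mod 1591)
8^64 ≡ 269^2 = 72361 ≡ 766 (mod 1591)
8^128 ≡ 766^2 = 586756 ≡ 1268 (mod 1591)
8^256 ≡ 1268^2 = 1607824 ≡ 914 (mod 1591)
8^512 ≡ 914^2 = 835396 ≡ 121 (mod 1591)
8^1024 ≡ 121^2 = 14641 ≡ 322 (mod 1591)
1590 = 1024 + 512 + 32 + 16 + 4 + 2 in binary powers of 2.
So 8^1590 ≡ 322 · 121 · 269 · 322 · 914 · 64 ≡ 1368 (mod 1591).
Since 1368 ≠ 1, base 8 is a Fermat witness: 1591 is composite.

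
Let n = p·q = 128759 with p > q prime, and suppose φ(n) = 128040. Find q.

331

φ(n) = (p−1)(q−1) = n − (p+q) + 1, so p + q = 128759 − 128040 + 1 = 720.
p and q are the roots of t² − 720t + 128759 = 0.
Discriminant: 720² − 4·128759 = 518400 − 515036 = 3364; √3364 = 58.
q = (720 − 58)/2 = 331, p = (720 + 58)/2 = 389.
Check: 331 · 389 = 128759.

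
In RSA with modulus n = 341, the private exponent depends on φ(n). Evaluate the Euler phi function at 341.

Factor: 341 = 11 · 31.
φ(341) = (11−1) · (31−1) = 10 · 30 = 300.

300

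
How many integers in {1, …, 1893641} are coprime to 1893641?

Factor: 1893641 = 71 · 149 · 179.
φ(1893641) = (71−1) · (149−1) · (179−1) = 70 · 148 · 178 = 1844080.

1844080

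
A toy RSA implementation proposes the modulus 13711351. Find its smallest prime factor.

13711351 is odd.
Digit sum 22, not divisible by 3.
Ends in 1: not divisible by 5.
7: 13711351 = 7·1958764 + 3
11: 13711351 = 11·1246486 + 5
13: 13711351 = 13·1054719 + 4
17: 13711351 = 17·806550 + 1
19: 13711351 = 19·721650 + 1
23: 13711351 = 23·596145 + 16
29: 13711351 = 29·472805 + 6
31: 13711351 = 31·442301 + 20
37: 13711351 = 37·370577 + 2
41: 13711351 = 41·334423 + 8
43: 13711351 = 43·318868 + 27
47: 13711351 = 47·291730 + 41
53: 13711351 = 53·258704 + 39
59: 13711351 = 59·232395 + 46
61: 13711351 = 61·224776 + 15
67: 13711351 = 67·204647 + 2
71: 13711351 = 71·193117 + 44
73: 13711351 = 73·187826 + 53
79: 13711351 = 79·173561 + 32
83: 13711351 = 83·165197

83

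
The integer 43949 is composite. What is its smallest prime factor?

71

43949 is odd.
Digit sum 29, not divisible by 3.
Ends in 9: not divisible by 5.
7: 43949 = 7·6278 + 3
11: 43949 = 11·3995 + 4
13: 43949 = 13·3380 + 9
17: 43949 = 17·2585 + 4
19: 43949 = 19·2313 + 2
23: 43949 = 23·1910 + 19
29: 43949 = 29·1515 + 14
31: 43949 = 31·1417 + 22
37: 43949 = 37·1187 + 30
41: 43949 = 41·1071 + 38
43: 43949 = 43·1022 + 3
47: 43949 = 47·935 + 4
53: 43949 = 53·829 + 12
59: 43949 = 59·744 + 53
61: 43949 = 61·720 + 29
67: 43949 = 67·655 + 64
71: 43949 = 71·619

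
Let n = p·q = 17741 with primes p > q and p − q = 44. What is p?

157

Since p = q + 44, we have 17741 = q(q + 44), so q² + 44q − 17741 = 0.
Discriminant: 44² + 4·17741 = 1936 + 70964 = 72900; √72900 = 270.
q = (−44 + 270)/2 = 113, and p = q + 44 = 157.
Check: 113 · 157 = 17741.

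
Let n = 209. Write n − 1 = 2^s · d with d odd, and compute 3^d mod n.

209 − 1 = 208 = 2^4 · 13, so d = 13.
3^1 ≡ 3 (mod 209)
3^2 ≡ 3^2 = 9 ≡ 9 (mod 209)
3^4 ≡ 9^2 = 81 ≡ 81 (mod 209)
3^8 ≡ 81^2 = 6561 ≡ 82 (mod 209)
13 = 8 + 4 + 1 in binary powers of 2.
So 3^13 ≡ 82 · 81 · 3 ≡ 71 (mod 209).
Squaring chain: 71 → 25 → 207 → 4; never reaches −1, so base 3 is a Miller–Rabin witness that 209 is composite.

71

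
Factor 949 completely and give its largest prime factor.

73

949 = 13 · 73
73 is prime.
So 949 = 13 · 73; the largest prime factor is 73.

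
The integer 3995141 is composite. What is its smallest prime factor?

3995141 is odd.
Digit sum 32, not divisible by 3.
Ends in 1: not divisible by 5.
7: 3995141 = 7·570734 + 3
11: 3995141 = 11·363194 + 7
13: 3995141 = 13·307318 + 7
17: 3995141 = 17·235008 + 5
19: 3995141 = 19·210270 + 11
23: 3995141 = 23·173701 + 18
29: 3995141 = 29·137763 + 14
31: 3995141 = 31·128875 + 16
37: 3995141 = 37·107976 + 29
41: 3995141 = 41·97442 + 19
43: 3995141 = 43·92910 + 11
47: 3995141 = 47·85003

47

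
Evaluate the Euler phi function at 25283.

Factor: 25283 = 131 · 193.
φ(25283) = (131−1) · (193−1) = 130 · 192 = 24960.

24960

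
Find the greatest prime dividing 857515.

857515 = 5 · 171503
171503 = 41 · 4183
4183 = 47 · 89
89 is prime.
So 857515 = 5 · 41 · 47 · 89; the largest prime factor is 89.

89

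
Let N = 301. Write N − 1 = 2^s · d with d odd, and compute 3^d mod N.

125

301 − 1 = 300 = 2^2 · 75, so d = 75.
3^1 ≡ 3 (mod 301)
3^2 ≡ 3^2 = 9 ≡ 9 (mod 301)
3^4 ≡ 9^2 = 81 ≡ 81 (mod 301)
3^8 ≡ 81^2 = 6561 ≡ 240 (mod 301)
3^16 ≡ 240^2 = 57600 ≡ 109 (mod 301)
3^32 ≡ 109^2 = 11881 ≡ 142 (mod 301)
3^64 ≡ 142^2 = 20164 ≡ 298 (mod 301)
75 = 64 + 8 + 2 + 1 in binary powers of 2.
So 3^75 ≡ 298 · 240 · 9 · 3 ≡ 125 (mod 301).
Squaring chain: 125 → 274; never reaches −1, so base 3 is a Miller–Rabin witness that 301 is composite.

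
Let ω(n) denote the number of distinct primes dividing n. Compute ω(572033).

572033 = 7 · 81719
81719 = 11 · 7429
7429 = 17 · 437
437 = 19 · 23
572033 = 7 · 11 · 17 · 19 · 23, which has 5 distinct prime factors.

5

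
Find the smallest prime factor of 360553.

17

360553 is odd.
Digit sum 22, not divisible by 3.
Ends in 3: not divisible by 5.
7: 360553 = 7·51507 + 4
11: 360553 = 11·32777 + 6
13: 360553 = 13·27734 + 11
17: 360553 = 17·21209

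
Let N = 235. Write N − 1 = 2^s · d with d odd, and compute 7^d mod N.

2

235 − 1 = 234 = 2^1 · 117, so d = 117.
7^1 ≡ 7 (mod 235)
7^2 ≡ 7^2 = 49 ≡ 49 (mod 235)
7^4 ≡ 49^2 = 2401 ≡ 51 (mod 235)
7^8 ≡ 51^2 = 2601 ≡ 16 (mod 235)
7^16 ≡ 16^2 = 256 ≡ 21 (mod 235)
7^32 ≡ 21^2 = 441 ≡ 206 (mod 235)
7^64 ≡ 206^2 = 42436 ≡ 136 (mod 235)
117 = 64 + 32 + 16 + 4 + 1 in binary powers of 2.
So 7^117 ≡ 136 · 206 · 21 · 51 · 7 ≡ 2 (mod 235).
Squaring chain: 2; never reaches −1, so base 7 is a Miller–Rabin witness that 235 is composite.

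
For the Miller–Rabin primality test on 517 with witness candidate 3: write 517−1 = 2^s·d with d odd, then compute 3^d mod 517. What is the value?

202

517 − 1 = 516 = 2^2 · 129, so d = 129.
3^1 ≡ 3 (mod 517)
3^2 ≡ 3^2 = 9 ≡ 9 (mod 517)
3^4 ≡ 9^2 = 81 ≡ 81 (mod 517)
3^8 ≡ 81^2 = 6561 ≡ 357 (mod 517)
3^16 ≡ 357^2 = 127449 ≡ 267 (mod 517)
3^32 ≡ 267^2 = 71289 ≡ 460 (mod 517)
3^64 ≡ 460^2 = 211600 ≡ 147 (mod 517)
3^128 ≡ 147^2 = 21609 ≡ 412 (mod 517)
129 = 128 + 1 in binary powers of 2.
So 3^129 ≡ 412 · 3 ≡ 202 (mod 517).
Squaring chain: 202 → 478; never reaches −1, so base 3 is a Miller–Rabin witness that 517 is composite.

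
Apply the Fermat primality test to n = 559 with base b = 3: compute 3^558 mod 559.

3^1 ≡ 3 (mod 559)
3^2 ≡ 3^2 = 9 ≡ 9 (mod 559)
3^4 ≡ 9^2 = 81 ≡ 81 (mod 559)
3^8 ≡ 81^2 = 6561 ≡ 412 (mod 559)
3^16 ≡ 412^2 = 169744 ≡ 367 (mod 559)
3^32 ≡ 367^2 = 134689 ≡ 529 (mod 559)
3^64 ≡ 529^2 = 279841 ≡ 341 (mod 559)
3^128 ≡ 341^2 = 116281 ≡ 9 (mod 559)
3^256 ≡ 9^2 = 81 ≡ 81 (mod 559)
3^512 ≡ 81^2 = 6561 ≡ 412 (mod 559)
558 = 512 + 32 + 8 + 4 + 2 in binary powers of 2.
So 3^558 ≡ 412 · 529 · 412 · 81 · 9 ≡ 391 (mod 559).
Since 391 ≠ 1, base 3 is a Fermat witness: 559 is composite.

391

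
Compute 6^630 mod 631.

1

6^1 ≡ 6 (mod 631)
6^2 ≡ 6^2 = 36 ≡ 36 (mod 631)
6^4 ≡ 36^2 = 1296 ≡ 34 (mod 631)
6^8 ≡ 34^2 = 1156 ≡ 525 (mod 631)
6^16 ≡ 525^2 = 275625 ≡ 509 (mod 631)
6^32 ≡ 509^2 = 259081 ≡ 371 (mod 631)
6^64 ≡ 371^2 = 137641 ≡ 83 (mod 631)
6^128 ≡ 83^2 = 6889 ≡ 579 (mod 631)
6^256 ≡ 579^2 = 335241 ≡ 180 (mod 631)
6^512 ≡ 180^2 = 32400 ≡ 219 (mod 631)
630 = 512 + 64 + 32 + 16 + 4 + 2 in binary powers of 2.
So 6^630 ≡ 219 · 83 · 371 · 509 · 34 · 36 ≡ 1 (mod 631).
Since the result is 1, base 6 gives no evidence that 631 is composite.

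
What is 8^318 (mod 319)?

236

8^1 ≡ 8 (mod 319)
8^2 ≡ 8^2 = 64 ≡ 64 (mod 319)
8^4 ≡ 64^2 = 4096 ≡ 268 (mod 319)
8^8 ≡ 268^2 = 71824 ≡ 49 (mod 319)
8^16 ≡ 49^2 = 2401 ≡ 168 (mod 319)
8^32 ≡ 168^2 = 28224 ≡ 152 (mod 319)
8^64 ≡ 152^2 = 23104 ≡ 136 (mod 319)
8^128 ≡ 136^2 = 18496 ≡ 313 (mod 319)
8^256 ≡ 313^2 = 97969 ≡ 36 (mod 319)
318 = 256 + 32 + 16 + 8 + 4 + 2 in binary powers of 2.
So 8^318 ≡ 36 · 152 · 168 · 49 · 268 · 64 ≡ 236 (mod 319).
Since 236 ≠ 1, base 8 is a Fermat witness: 319 is composite.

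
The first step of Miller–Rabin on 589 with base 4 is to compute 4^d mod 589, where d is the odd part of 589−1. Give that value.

140

589 − 1 = 588 = 2^2 · 147, so d = 147.
4^1 ≡ 4 (mod 589)
4^2 ≡ 4^2 = 16 ≡ 16 (mod 589)
4^4 ≡ 16^2 = 256 ≡ 256 (mod 589)
4^8 ≡ 256^2 = 65536 ≡ 157 (mod 589)
4^16 ≡ 157^2 = 24649 ≡ 500 (mod 589)
4^32 ≡ 500^2 = 250000 ≡ 264 (mod 589)
4^64 ≡ 264^2 = 69696 ≡ 194 (mod 589)
4^128 ≡ 194^2 = 37636 ≡ 529 (mod 589)
147 = 128 + 16 + 2 + 1 in binary powers of 2.
So 4^147 ≡ 529 · 500 · 16 · 4 ≡ 140 (mod 589).
Squaring chain: 140 → 163; never reaches −1, so base 4 is a Miller–Rabin witness that 589 is composite.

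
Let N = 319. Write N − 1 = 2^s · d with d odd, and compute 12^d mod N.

319 − 1 = 318 = 2^1 · 159, so d = 159.
12^1 ≡ 12 (mod 319)
12^2 ≡ 12^2 = 144 ≡ 144 (mod 319)
12^4 ≡ 144^2 = 20736 ≡ 1 (mod 319)
12^8 ≡ 1^2 = 1 ≡ 1 (mod 319)
12^16 ≡ 1^2 = 1 ≡ 1 (mod 319)
12^32 ≡ 1^2 = 1 ≡ 1 (mod 319)
12^64 ≡ 1^2 = 1 ≡ 1 (mod 319)
12^128 ≡ 1^2 = 1 ≡ 1 (mod 319)
159 = 128 + 16 + 8 + 4 + 2 + 1 in binary powers of 2.
So 12^159 ≡ 1 · 1 · 1 · 1 · 144 · 12 ≡ 133 (mod 319).
Squaring chain: 133; never reaches −1, so base 12 is a Miller–Rabin witness that 319 is composite.

133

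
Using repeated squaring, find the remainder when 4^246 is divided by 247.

4^1 ≡ 4 (mod 247)
4^2 ≡ 4^2 = 16 ≡ 16 (mod 247)
4^4 ≡ 16^2 = 256 ≡ 9 (mod 247)
4^8 ≡ 9^2 = 81 ≡ 81 (mod 247)
4^16 ≡ 81^2 = 6561 ≡ 139 (mod 247)
4^32 ≡ 139^2 = 19321 ≡ 55 (mod 247)
4^64 ≡ 55^2 = 3025 ≡ 61 (mod 247)
4^128 ≡ 61^2 = 3721 ≡ 16 (mod 247)
246 = 128 + 64 + 32 + 16 + 4 + 2 in binary powers of 2.
So 4^246 ≡ 16 · 61 · 55 · 139 · 9 · 16 ≡ 235 (mod 247).
Since 235 ≠ 1, base 4 is a Fermat witness: 247 is composite.

235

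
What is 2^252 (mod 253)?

81

2^1 ≡ 2 (mod 253)
2^2 ≡ 2^2 = 4 ≡ 4 (mod 253)
2^4 ≡ 4^2 = 16 ≡ 16 (mod 253)
2^8 ≡ 16^2 = 256 ≡ 3 (mod 253)
2^16 ≡ 3^2 = 9 ≡ 9 (mod 253)
2^32 ≡ 9^2 = 81 ≡ 81 (mod 253)
2^64 ≡ 81^2 = 6561 ≡ 236 (mod 253)
2^128 ≡ 236^2 = 55696 ≡ 36 (mod 253)
252 = 128 + 64 + 32 + 16 + 8 + 4 in binary powers of 2.
So 2^252 ≡ 36 · 236 · 81 · 9 · 3 · 16 ≡ 81 (mod 253).
Since 81 ≠ 1, base 2 is a Fermat witness: 253 is composite.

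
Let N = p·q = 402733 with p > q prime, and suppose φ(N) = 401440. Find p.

φ(n) = (p−1)(q−1) = n − (p+q) + 1, so p + q = 402733 − 401440 + 1 = 1294.
p and q are the roots of t² − 1294t + 402733 = 0.
Discriminant: 1294² − 4·402733 = 1674436 − 1610932 = 63504; √63504 = 252.
q = (1294 − 252)/2 = 521, p = (1294 + 252)/2 = 773.
Check: 521 · 773 = 402733.

773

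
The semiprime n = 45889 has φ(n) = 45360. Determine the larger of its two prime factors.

φ(n) = (p−1)(q−1) = n − (p+q) + 1, so p + q = 45889 − 45360 + 1 = 530.
p and q are the roots of t² − 530t + 45889 = 0.
Discriminant: 530² − 4·45889 = 280900 − 183556 = 97344; √97344 = 312.
q = (530 − 312)/2 = 109, p = (530 + 312)/2 = 421.
Check: 109 · 421 = 45889.

421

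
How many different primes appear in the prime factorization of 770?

770 = 2 · 385
385 = 5 · 77
77 = 7 · 11
770 = 2 · 5 · 7 · 11, which has 4 distinct prime factors.

4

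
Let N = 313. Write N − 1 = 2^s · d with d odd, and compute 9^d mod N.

313 − 1 = 312 = 2^3 · 39, so d = 39.
9^1 ≡ 9 (mod 313)
9^2 ≡ 9^2 = 81 ≡ 81 (mod 313)
9^4 ≡ 81^2 = 6561 ≡ 301 (mod 313)
9^8 ≡ 301^2 = 90601 ≡ 144 (mod 313)
9^16 ≡ 144^2 = 20736 ≡ 78 (mod 313)
9^32 ≡ 78^2 = 6084 ≡ 137 (mod 313)
39 = 32 + 4 + 2 + 1 in binary powers of 2.
So 9^39 ≡ 137 · 301 · 81 · 9 ≡ 1 (mod 313).
Since 9^d ≡ 1 (mod 313), base 9 does not prove 313 composite.

1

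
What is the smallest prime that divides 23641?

23641 is odd.
Digit sum 16, not divisible by 3.
Ends in 1: not divisible by 5.
7: 23641 = 7·3377 + 2
11: 23641 = 11·2149 + 2
13: 23641 = 13·1818 + 7
17: 23641 = 17·1390 + 11
19: 23641 = 19·1244 + 5
23: 23641 = 23·1027 + 20
29: 23641 = 29·815 + 6
31: 23641 = 31·762 + 19
37: 23641 = 37·638 + 35
41: 23641 = 41·576 + 25
43: 23641 = 43·549 + 34
47: 23641 = 47·503

47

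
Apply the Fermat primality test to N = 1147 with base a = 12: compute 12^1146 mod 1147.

12^1 ≡ 12 (mod 1147)
12^2 ≡ 12^2 = 144 ≡ 144 (mod 1147)
12^4 ≡ 144^2 = 20736 ≡ 90 (mod 1147)
12^8 ≡ 90^2 = 8100 ≡ 71 (mod 1147)
12^16 ≡ 71^2 = 5041 ≡ 453 (mod 1147)
12^32 ≡ 453^2 = 205209 ≡ 1043 (mod 1147)
12^64 ≡ 1043^2 = 1087849 ≡ 493 (mod 1147)
12^128 ≡ 493^2 = 243049 ≡ 1032 (mod 1147)
12^256 ≡ 1032^2 = 1065024 ≡ 608 (mod 1147)
12^512 ≡ 608^2 = 369664 ≡ 330 (mod 1147)
12^1024 ≡ 330^2 = 108900 ≡ 1082 (mod 1147)
1146 = 1024 + 64 + 32 + 16 + 8 + 2 in binary powers of 2.
So 12^1146 ≡ 1082 · 493 · 1043 · 453 · 71 · 144 ≡ 1025 (mod 1147).
Since 1025 ≠ 1, base 12 is a Fermat witness: 1147 is composite.

1025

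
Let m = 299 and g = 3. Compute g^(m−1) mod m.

3

3^1 ≡ 3 (mod 299)
3^2 ≡ 3^2 = 9 ≡ 9 (mod 299)
3^4 ≡ 9^2 = 81 ≡ 81 (mod 299)
3^8 ≡ 81^2 = 6561 ≡ 282 (mod 299)
3^16 ≡ 282^2 = 79524 ≡ 289 (mod 299)
3^32 ≡ 289^2 = 83521 ≡ 100 (mod 299)
3^64 ≡ 100^2 = 10000 ≡ 133 (mod 299)
3^128 ≡ 133^2 = 17689 ≡ 48 (mod 299)
3^256 ≡ 48^2 = 2304 ≡ 211 (mod 299)
298 = 256 + 32 + 8 + 2 in binary powers of 2.
So 3^298 ≡ 211 · 100 · 282 · 9 ≡ 3 (mod 299).
Since 3 ≠ 1, base 3 is a Fermat witness: 299 is composite.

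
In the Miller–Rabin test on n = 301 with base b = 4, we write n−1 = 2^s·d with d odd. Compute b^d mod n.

78

301 − 1 = 300 = 2^2 · 75, so d = 75.
4^1 ≡ 4 (mod 301)
4^2 ≡ 4^2 = 16 ≡ 16 (mod 301)
4^4 ≡ 16^2 = 256 ≡ 256 (mod 301)
4^8 ≡ 256^2 = 65536 ≡ 219 (mod 301)
4^16 ≡ 219^2 = 47961 ≡ 102 (mod 301)
4^32 ≡ 102^2 = 10404 ≡ 170 (mod 301)
4^64 ≡ 170^2 = 28900 ≡ 4 (mod 301)
75 = 64 + 8 + 2 + 1 in binary powers of 2.
So 4^75 ≡ 4 · 219 · 16 · 4 ≡ 78 (mod 301).
Squaring chain: 78 → 64; never reaches −1, so base 4 is a Miller–Rabin witness that 301 is composite.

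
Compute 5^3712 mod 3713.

5^1 ≡ 5 (mod 3713)
5^2 ≡ 5^2 = 25 ≡ 25 (mod 3713)
5^4 ≡ 25^2 = 625 ≡ 625 (mod 3713)
5^8 ≡ 625^2 = 390625 ≡ 760 (mod 3713)
5^16 ≡ 760^2 = 577600 ≡ 2085 (mod 3713)
5^32 ≡ 2085^2 = 4347225 ≡ 3015 (mod 3713)
5^64 ≡ 3015^2 = 9090225 ≡ 801 (mod 3713)
5^128 ≡ 801^2 = 641601 ≡ 2965 (mod 3713)
5^256 ≡ 2965^2 = 8791225 ≡ 2554 (mod 3713)
5^512 ≡ 2554^2 = 6522916 ≡ 2888 (mod 3713)
5^1024 ≡ 2888^2 = 8340544 ≡ 1146 (mod 3713)
5^2048 ≡ 1146^2 = 1313316 ≡ 2627 (mod 3713)
3712 = 2048 + 1024 + 512 + 128 in binary powers of 2.
So 5^3712 ≡ 2627 · 1146 · 2888 · 2965 ≡ 3391 (mod 3713).
Since 3391 ≠ 1, base 5 is a Fermat witness: 3713 is composite.

3391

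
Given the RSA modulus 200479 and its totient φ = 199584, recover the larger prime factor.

463

φ(n) = (p−1)(q−1) = n − (p+q) + 1, so p + q = 200479 − 199584 + 1 = 896.
p and q are the roots of t² − 896t + 200479 = 0.
Discriminant: 896² − 4·200479 = 802816 − 801916 = 900; √900 = 30.
q = (896 − 30)/2 = 433, p = (896 + 30)/2 = 463.
Check: 433 · 463 = 200479.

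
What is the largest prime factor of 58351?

59

58351 = 23 · 2537
2537 = 43 · 59
59 is prime.
So 58351 = 23 · 43 · 59; the largest prime factor is 59.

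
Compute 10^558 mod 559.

10^1 ≡ 10 (mod 559)
10^2 ≡ 10^2 = 100 ≡ 100 (mod 559)
10^4 ≡ 100^2 = 10000 ≡ 497 (mod 559)
10^8 ≡ 497^2 = 247009 ≡ 490 (mod 559)
10^16 ≡ 490^2 = 240100 ≡ 289 (mod 559)
10^32 ≡ 289^2 = 83521 ≡ 230 (mod 559)
10^64 ≡ 230^2 = 52900 ≡ 354 (mod 559)
10^128 ≡ 354^2 = 125316 ≡ 100 (mod 559)
10^256 ≡ 100^2 = 10000 ≡ 497 (mod 559)
10^512 ≡ 497^2 = 247009 ≡ 490 (mod 559)
558 = 512 + 32 + 8 + 4 + 2 in binary powers of 2.
So 10^558 ≡ 490 · 230 · 490 · 497 · 100 ≡ 365 (mod 559).
Since 365 ≠ 1, base 10 is a Fermat witness: 559 is composite.

365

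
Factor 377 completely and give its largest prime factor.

29

377 = 13 · 29
29 is prime.
So 377 = 13 · 29; the largest prime factor is 29.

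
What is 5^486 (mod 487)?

5^1 ≡ 5 (mod 487)
5^2 ≡ 5^2 = 25 ≡ 25 (mod 487)
5^4 ≡ 25^2 = 625 ≡ 138 (mod 487)
5^8 ≡ 138^2 = 19044 ≡ 51 (mod 487)
5^16 ≡ 51^2 = 2601 ≡ 166 (mod 487)
5^32 ≡ 166^2 = 27556 ≡ 284 (mod 487)
5^64 ≡ 284^2 = 80656 ≡ 301 (mod 487)
5^128 ≡ 301^2 = 90601 ≡ 19 (mod 487)
5^256 ≡ 19^2 = 361 ≡ 361 (mod 487)
486 = 256 + 128 + 64 + 32 + 4 + 2 in binary powers of 2.
So 5^486 ≡ 361 · 19 · 301 · 284 · 138 · 25 ≡ 1 (mod 487).
Since the result is 1, base 5 gives no evidence that 487 is composite.

1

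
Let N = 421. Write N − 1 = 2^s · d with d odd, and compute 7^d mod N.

421 − 1 = 420 = 2^2 · 105, so d = 105.
7^1 ≡ 7 (mod 421)
7^2 ≡ 7^2 = 49 ≡ 49 (mod 421)
7^4 ≡ 49^2 = 2401 ≡ 296 (mod 421)
7^8 ≡ 296^2 = 87616 ≡ 48 (mod 421)
7^16 ≡ 48^2 = 2304 ≡ 199 (mod 421)
7^32 ≡ 199^2 = 39601 ≡ 27 (mod 421)
7^64 ≡ 27^2 = 729 ≡ 308 (mod 421)
105 = 64 + 32 + 8 + 1 in binary powers of 2.
So 7^105 ≡ 308 · 27 · 48 · 7 ≡ 420 (mod 421).
Since 7^d ≡ 420 (mod 421), base 7 does not prove 421 composite.

420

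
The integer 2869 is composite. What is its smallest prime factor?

19

2869 is odd.
Digit sum 25, not divisible by 3.
Ends in 9: not divisible by 5.
7: 2869 = 7·409 + 6
11: 2869 = 11·260 + 9
13: 2869 = 13·220 + 9
17: 2869 = 17·168 + 13
19: 2869 = 19·151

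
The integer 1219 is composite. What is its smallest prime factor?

23

1219 is odd.
Digit sum 13, not divisible by 3.
Ends in 9: not divisible by 5.
7: 1219 = 7·174 + 1
11: 1219 = 11·110 + 9
13: 1219 = 13·93 + 10
17: 1219 = 17·71 + 12
19: 1219 = 19·64 + 3
23: 1219 = 23·53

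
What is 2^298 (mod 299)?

140

2^1 ≡ 2 (mod 299)
2^2 ≡ 2^2 = 4 ≡ 4 (mod 299)
2^4 ≡ 4^2 = 16 ≡ 16 (mod 299)
2^8 ≡ 16^2 = 256 ≡ 256 (mod 299)
2^16 ≡ 256^2 = 65536 ≡ 55 (mod 299)
2^32 ≡ 55^2 = 3025 ≡ 35 (mod 299)
2^64 ≡ 35^2 = 1225 ≡ 29 (mod 299)
2^128 ≡ 29^2 = 841 ≡ 243 (mod 299)
2^256 ≡ 243^2 = 59049 ≡ 146 (mod 299)
298 = 256 + 32 + 8 + 2 in binary powers of 2.
So 2^298 ≡ 146 · 35 · 256 · 4 ≡ 140 (mod 299).
Since 140 ≠ 1, base 2 is a Fermat witness: 299 is composite.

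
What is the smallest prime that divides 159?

159 is odd.
Digit sum 15, divisible by 3.

3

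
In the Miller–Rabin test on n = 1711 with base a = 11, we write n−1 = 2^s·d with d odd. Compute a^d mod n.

1711 − 1 = 1710 = 2^1 · 855, so d = 855.
11^1 ≡ 11 (mod 1711)
11^2 ≡ 11^2 = 121 ≡ 121 (mod 1711)
11^4 ≡ 121^2 = 14641 ≡ 953 (mod 1711)
11^8 ≡ 953^2 = 908209 ≡ 1379 (mod 1711)
11^16 ≡ 1379^2 = 1901641 ≡ 720 (mod 1711)
11^32 ≡ 720^2 = 518400 ≡ 1678 (mod 1711)
11^64 ≡ 1678^2 = 2815684 ≡ 1089 (mod 1711)
11^128 ≡ 1089^2 = 1185921 ≡ 198 (mod 1711)
11^256 ≡ 198^2 = 39204 ≡ 1562 (mod 1711)
11^512 ≡ 1562^2 = 2439844 ≡ 1669 (mod 1711)
855 = 512 + 256 + 64 + 16 + 4 + 2 + 1 in binary powers of 2.
So 11^855 ≡ 1669 · 1562 · 1089 · 720 · 953 · 121 · 11 ≡ 1294 (mod 1711).
Squaring chain: 1294; never reaches −1, so base 11 is a Miller–Rabin witness that 1711 is composite.

1294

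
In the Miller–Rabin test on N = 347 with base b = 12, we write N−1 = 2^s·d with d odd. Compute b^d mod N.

347 − 1 = 346 = 2^1 · 173, so d = 173.
12^1 ≡ 12 (mod 347)
12^2 ≡ 12^2 = 144 ≡ 144 (mod 347)
12^4 ≡ 144^2 = 20736 ≡ 263 (mod 347)
12^8 ≡ 263^2 = 69169 ≡ 116 (mod 347)
12^16 ≡ 116^2 = 13456 ≡ 270 (mod 347)
12^32 ≡ 270^2 = 72900 ≡ 30 (mod 347)
12^64 ≡ 30^2 = 900 ≡ 206 (mod 347)
12^128 ≡ 206^2 = 42436 ≡ 102 (mod 347)
173 = 128 + 32 + 8 + 4 + 1 in binary powers of 2.
So 12^173 ≡ 102 · 30 · 116 · 263 · 12 ≡ 1 (mod 347).
Since 12^d ≡ 1 (mod 347), base 12 does not prove 347 composite.

1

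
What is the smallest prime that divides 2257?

2257 is odd.
Digit sum 16, not divisible by 3.
Ends in 7: not divisible by 5.
7: 2257 = 7·322 + 3
11: 2257 = 11·205 + 2
13: 2257 = 13·173 + 8
17: 2257 = 17·132 + 13
19: 2257 = 19·118 + 15
23: 2257 = 23·98 + 3
29: 2257 = 29·77 + 24
31: 2257 = 31·72 + 25
37: 2257 = 37·61

37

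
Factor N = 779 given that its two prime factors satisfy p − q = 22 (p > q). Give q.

Since p = q + 22, we have 779 = q(q + 22), so q² + 22q − 779 = 0.
Discriminant: 22² + 4·779 = 484 + 3116 = 3600; √3600 = 60.
q = (−22 + 60)/2 = 19, and p = q + 22 = 41.
Check: 19 · 41 = 779.

19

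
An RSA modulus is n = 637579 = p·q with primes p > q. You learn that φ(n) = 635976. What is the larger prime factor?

877

φ(n) = (p−1)(q−1) = n − (p+q) + 1, so p + q = 637579 − 635976 + 1 = 1604.
p and q are the roots of t² − 1604t + 637579 = 0.
Discriminant: 1604² − 4·637579 = 2572816 − 2550316 = 22500; √22500 = 150.
q = (1604 − 150)/2 = 727, p = (1604 + 150)/2 = 877.
Check: 727 · 877 = 637579.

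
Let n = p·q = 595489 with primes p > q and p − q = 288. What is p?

Since p = q + 288, we have 595489 = q(q + 288), so q² + 288q − 595489 = 0.
Discriminant: 288² + 4·595489 = 82944 + 2381956 = 2464900; √2464900 = 1570.
q = (−288 + 1570)/2 = 641, and p = q + 288 = 929.
Check: 641 · 929 = 595489.

929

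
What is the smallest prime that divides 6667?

6667 is odd.
Digit sum 25, not divisible by 3.
Ends in 7: not divisible by 5.
7: 6667 = 7·952 + 3
11: 6667 = 11·606 + 1
13: 6667 = 13·512 + 11
17: 6667 = 17·392 + 3
19: 6667 = 19·350 + 17
23: 6667 = 23·289 + 20
29: 6667 = 29·229 + 26
31: 6667 = 31·215 + 2
37: 6667 = 37·180 + 7
41: 6667 = 41·162 + 25
43: 6667 = 43·155 + 2
47: 6667 = 47·141 + 40
53: 6667 = 53·125 + 42
59: 6667 = 59·113

59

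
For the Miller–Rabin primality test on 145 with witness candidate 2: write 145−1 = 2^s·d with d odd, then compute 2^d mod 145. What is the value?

145 − 1 = 144 = 2^4 · 9, so d = 9.
2^1 ≡ 2 (mod 145)
2^2 ≡ 2^2 = 4 ≡ 4 (mod 145)
2^4 ≡ 4^2 = 16 ≡ 16 (mod 145)
2^8 ≡ 16^2 = 256 ≡ 111 (mod 145)
9 = 8 + 1 in binary powers of 2.
So 2^9 ≡ 111 · 2 ≡ 77 (mod 145).
Squaring chain: 77 → 129 → 111 → 141; never reaches −1, so base 2 is a Miller–Rabin witness that 145 is composite.

77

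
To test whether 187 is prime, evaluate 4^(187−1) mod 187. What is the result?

169

4^1 ≡ 4 (mod 187)
4^2 ≡ 4^2 = 16 ≡ 16 (mod 187)
4^4 ≡ 16^2 = 256 ≡ 69 (mod 187)
4^8 ≡ 69^2 = 4761 ≡ 86 (mod 187)
4^16 ≡ 86^2 = 7396 ≡ 103 (mod 187)
4^32 ≡ 103^2 = 10609 ≡ 137 (mod 187)
4^64 ≡ 137^2 = 18769 ≡ 69 (mod 187)
4^128 ≡ 69^2 = 4761 ≡ 86 (mod 187)
186 = 128 + 32 + 16 + 8 + 2 in binary powers of 2.
So 4^186 ≡ 86 · 137 · 103 · 86 · 16 ≡ 169 (mod 187).
Since 169 ≠ 1, base 4 is a Fermat witness: 187 is composite.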